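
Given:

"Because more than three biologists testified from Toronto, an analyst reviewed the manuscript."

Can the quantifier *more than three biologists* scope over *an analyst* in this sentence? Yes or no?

The target quantifier *more than three biologists* is part of the adjunct clause *because more than three biologists testified from Toronto*.
Adjuncts are opaque for quantifier raising; a quantifier in an adjunct stays inside it.
There is no licit LF on which *more than three biologists* c-commands *an analyst*.

No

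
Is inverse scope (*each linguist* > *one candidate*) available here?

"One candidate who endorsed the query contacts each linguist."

Yes

The relative clause *who endorsed the query* modifies *one candidate*, but *each linguist* is not inside that relative clause — it is an argument of the matrix verb.
Since no island is crossed, the inverse ordering is licensed alongside surface scope.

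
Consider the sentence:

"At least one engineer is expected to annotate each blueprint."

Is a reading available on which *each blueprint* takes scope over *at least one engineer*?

Yes

The matrix predicate is a raising verb, whose infinitival complement is not a scope island — *each blueprint* can QR into the matrix clause.
Since no island is crossed, the inverse ordering is licensed alongside surface scope.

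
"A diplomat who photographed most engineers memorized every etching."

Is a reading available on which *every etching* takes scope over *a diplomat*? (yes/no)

The relative clause *who photographed most engineers* modifies *a diplomat*, but *every etching* is not inside that relative clause — it is an argument of the matrix verb.
Nothing blocks QR of the lower DP to a position above the higher one, so inverse scope is available.

Yes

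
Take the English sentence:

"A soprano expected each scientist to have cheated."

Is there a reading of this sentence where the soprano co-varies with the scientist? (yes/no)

Yes

That reading corresponds to *each scientist* > *a soprano*.
*each scientist* is the subject of an ECM infinitive — the infinitival complement of an ECM verb is not a scope island, so *each scientist* can raise into the matrix clause.
Clause-internal QR can adjoin the lower DP above the subject, yielding the inverse reading.
Both orderings are possible: *a soprano* > *each scientist* and *each scientist* > *a soprano*.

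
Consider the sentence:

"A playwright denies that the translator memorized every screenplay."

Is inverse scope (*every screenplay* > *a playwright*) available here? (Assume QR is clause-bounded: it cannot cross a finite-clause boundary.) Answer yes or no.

*every screenplay* sits inside the finite complement clause *that the translator memorized every screenplay*.
Under clause-bounded QR, a quantifier in an embedded finite clause cannot raise into the matrix clause.
*every screenplay* is confined to the island and cannot take scope over *a playwright*.
(Only the surface reading survives: one fixed playwright with respect to all the relevant screenplays.)

No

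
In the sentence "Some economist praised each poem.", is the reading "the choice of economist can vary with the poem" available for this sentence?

Yes

This is the *each poem* > *some economist* reading.
Both DPs are arguments of the same predicate; there is no clause or island boundary between them.
QR within a single clause is free, so the lower quantifier may take scope over the higher one.
The sentence is scopally ambiguous between *some economist* > *each poem* and *each poem* > *some economist*.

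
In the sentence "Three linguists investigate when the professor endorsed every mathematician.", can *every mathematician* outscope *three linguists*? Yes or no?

No

*every mathematician* is embedded in the embedded question *when the professor endorsed every mathematician*.
Embedded questions are wh-islands: a quantifier inside an indirect question cannot QR into the matrix clause.
So *every mathematician* cannot raise high enough to outscope *three linguists*; only the surface ordering *three linguists* > *every mathematician* is available.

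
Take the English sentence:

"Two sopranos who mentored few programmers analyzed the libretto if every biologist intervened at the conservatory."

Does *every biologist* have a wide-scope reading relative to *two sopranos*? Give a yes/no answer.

The DP *every biologist* is contained in the adjunct clause *if every biologist intervened at the conservatory*.
Scope out of an adjunct clause is unavailable: QR respects the adjunct-island constraint.
So *every biologist* cannot raise high enough to outscope *two sopranos*; only the surface ordering *two sopranos* > *every biologist* is available.

No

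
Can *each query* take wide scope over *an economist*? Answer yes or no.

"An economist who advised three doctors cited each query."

Yes

Although the sentence contains a relative clause (*who advised three doctors*), *each query* is outside it, in the matrix VP.
Since no island is crossed, the inverse ordering is licensed alongside surface scope.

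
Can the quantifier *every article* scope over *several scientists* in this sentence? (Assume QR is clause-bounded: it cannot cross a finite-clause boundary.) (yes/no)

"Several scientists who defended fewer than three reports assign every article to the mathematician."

Yes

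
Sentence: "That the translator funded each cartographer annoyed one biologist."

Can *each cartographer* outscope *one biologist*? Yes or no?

The DP *each cartographer* is contained in the sentential subject *that the translator funded each cartographer*.
Sentential subjects are islands: a quantifier inside the subject clause cannot raise over the matrix predicate.
*each cartographer* is confined to the island and cannot take scope over *one biologist*.

No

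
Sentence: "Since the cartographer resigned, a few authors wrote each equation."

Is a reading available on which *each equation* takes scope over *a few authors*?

The adjunct island is irrelevant here — *each equation* and *a few authors* are both in the matrix clause.
Nothing blocks QR of the lower DP to a position above the higher one, so inverse scope is available.

Yes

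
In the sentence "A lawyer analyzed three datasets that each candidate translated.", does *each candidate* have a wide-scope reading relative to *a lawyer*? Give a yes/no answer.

*each candidate* occurs within the relative clause *that each candidate translated* modifying *three datasets*.
Quantifiers inside a relative clause are trapped there; the RC boundary blocks QR.
So *each candidate* cannot raise high enough to outscope *a lawyer*; only the surface ordering *a lawyer* > *each candidate* is available.

No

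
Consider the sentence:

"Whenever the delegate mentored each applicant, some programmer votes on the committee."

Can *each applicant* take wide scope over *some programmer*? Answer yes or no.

No

The DP *each applicant* is contained in the adjunct clause *whenever the delegate mentored each applicant*.
Adjuncts are opaque for quantifier raising; a quantifier in an adjunct stays inside it.
*each applicant* > *some programmer* would require crossing that boundary, which is illicit.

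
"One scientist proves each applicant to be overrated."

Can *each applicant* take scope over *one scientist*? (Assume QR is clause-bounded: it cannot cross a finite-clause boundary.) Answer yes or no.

The ECM infinitive is scope-transparent — *each applicant* is free to raise above *one scientist*.
Clause-internal QR can adjoin the lower DP above the subject, yielding the inverse reading.

Yes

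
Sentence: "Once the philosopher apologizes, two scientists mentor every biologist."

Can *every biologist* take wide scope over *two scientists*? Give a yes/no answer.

Neither queried DP is inside the adjunct, so the adjunct-island constraint does not apply.
Ordinary QR to a clause-peripheral position gives the wide-scope LF for the lower DP.

Yes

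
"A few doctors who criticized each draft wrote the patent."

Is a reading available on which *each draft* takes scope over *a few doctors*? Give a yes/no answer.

No

The DP *each draft* is contained in the relative clause *who criticized each draft*.
A relative clause is a scope island — quantifier raising cannot cross its boundary.
*each draft* is confined to the island and cannot take scope over *a few doctors*.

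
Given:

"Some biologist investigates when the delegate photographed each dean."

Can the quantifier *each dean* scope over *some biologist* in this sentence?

No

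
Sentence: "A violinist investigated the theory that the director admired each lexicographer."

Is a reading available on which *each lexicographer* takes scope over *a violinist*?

No

*each lexicographer* occurs within the complex NP *the theory that the director admired each lexicographer*.
Since the clause is the complement of a nominal head, the CNPC blocks scope extraction.
There is no licit LF on which *each lexicographer* c-commands *a violinist*.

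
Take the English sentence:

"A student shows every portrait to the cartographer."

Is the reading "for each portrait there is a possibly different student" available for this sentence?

The described interpretation is the *every portrait* > *a student* scoping.
*every portrait* is the matrix object and *a student* the matrix subject; the two are clausemates.
QR within a single clause is free, so the lower quantifier may take scope over the higher one.

Yes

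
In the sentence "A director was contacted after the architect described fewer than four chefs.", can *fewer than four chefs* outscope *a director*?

No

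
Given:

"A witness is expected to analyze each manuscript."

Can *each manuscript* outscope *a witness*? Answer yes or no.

Raising constructions are monoclausal for scope purposes; *each manuscript* is not separated from *a witness* by any island.
Clause-internal QR can adjoin the lower DP above the subject, yielding the inverse reading.

Yes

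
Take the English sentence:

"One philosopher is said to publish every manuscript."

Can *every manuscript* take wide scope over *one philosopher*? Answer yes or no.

Yes

The matrix predicate is a raising verb, whose infinitival complement is not a scope island — *every manuscript* can QR into the matrix clause.
Clause-internal QR can adjoin the lower DP above the subject, yielding the inverse reading.
So *every manuscript* > *one philosopher* is among the available readings.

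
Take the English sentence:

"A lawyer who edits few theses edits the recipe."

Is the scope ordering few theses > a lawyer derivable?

No

*few theses* sits inside the relative clause *who edits few theses*.
QR out of a relative clause is ruled out by the relative-clause island constraint.
*few theses* > *a lawyer* would require crossing that boundary, which is illicit.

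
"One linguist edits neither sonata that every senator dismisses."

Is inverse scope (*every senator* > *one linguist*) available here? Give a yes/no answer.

No

Structurally, *every senator* is inside the relative clause *that every senator dismisses* modifying *neither sonata*.
A relative clause is a scope island — quantifier raising cannot cross its boundary.
So *every senator* cannot raise to a position above *one linguist*.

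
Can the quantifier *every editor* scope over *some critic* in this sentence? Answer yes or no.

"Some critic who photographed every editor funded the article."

No

*every editor* occurs within the relative clause *who photographed every editor*.
The relative clause forms an island for QR, so the quantifier is confined to the head noun's restrictor.
There is no licit LF on which *every editor* c-commands *some critic*.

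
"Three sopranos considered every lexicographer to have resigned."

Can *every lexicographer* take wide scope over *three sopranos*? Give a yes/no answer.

Yes

*every lexicographer* is the subject of an ECM infinitive — the infinitival complement of an ECM verb is not a scope island, so *every lexicographer* can raise into the matrix clause.
Clause-internal QR can adjoin the lower DP above the subject, yielding the inverse reading.
Both orderings are possible: *three sopranos* > *every lexicographer* and *every lexicographer* > *three sopranos*.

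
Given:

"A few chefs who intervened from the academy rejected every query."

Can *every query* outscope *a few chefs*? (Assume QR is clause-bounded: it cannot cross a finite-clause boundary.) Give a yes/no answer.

Yes

The relative clause *who intervened from the academy* modifies *a few chefs*, but *every query* is not inside that relative clause — it is an argument of the matrix verb.
With no island boundary between them, the object can take inverse scope over the subject via ordinary QR within the clause.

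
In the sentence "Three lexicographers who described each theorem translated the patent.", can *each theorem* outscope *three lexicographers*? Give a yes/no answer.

No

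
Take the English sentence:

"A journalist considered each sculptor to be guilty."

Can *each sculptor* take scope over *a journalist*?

Yes

*each sculptor* is an ECM subject; ECM complements are not islands, and the embedded quantifier may take matrix scope.
Ordinary QR to a clause-peripheral position gives the wide-scope LF for the lower DP.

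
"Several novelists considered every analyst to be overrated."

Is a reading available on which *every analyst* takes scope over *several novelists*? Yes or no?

*every analyst* is the subject of an ECM infinitive — the infinitival complement of an ECM verb is not a scope island, so *every analyst* can raise into the matrix clause.
Nothing blocks QR of the lower DP to a position above the higher one, so inverse scope is available.

Yes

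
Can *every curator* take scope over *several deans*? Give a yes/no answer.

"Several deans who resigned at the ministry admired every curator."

Yes

*every curator* is a matrix argument; only *several deans* is modified by the relative clause *who resigned at the ministry*, so the RC island is irrelevant to the target quantifier.
Nothing blocks QR of the lower DP to a position above the higher one, so inverse scope is available.
So *every curator* > *several deans* is among the available readings.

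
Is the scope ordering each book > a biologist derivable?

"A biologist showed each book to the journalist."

Yes

*each book* and *a biologist* are in the same minimal clause.
Since no island is crossed, the inverse ordering is licensed alongside surface scope.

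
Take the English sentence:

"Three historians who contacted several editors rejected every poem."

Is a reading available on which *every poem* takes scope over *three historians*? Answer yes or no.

Yes

Although the sentence contains a relative clause (*who contacted several editors*), *every poem* is outside it, in the matrix VP.
QR within a single clause is free, so the lower quantifier may take scope over the higher one.
The sentence is scopally ambiguous between *three historians* > *every poem* and *every poem* > *three historians*.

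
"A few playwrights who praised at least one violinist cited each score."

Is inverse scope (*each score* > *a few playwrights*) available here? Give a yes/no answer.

Yes

The relative clause *who praised at least one violinist* modifies *a few playwrights*, but *each score* is not inside that relative clause — it is an argument of the matrix verb.
Nothing blocks QR of the lower DP to a position above the higher one, so inverse scope is available.
The sentence is scopally ambiguous between *a few playwrights* > *each score* and *each score* > *a few playwrights*.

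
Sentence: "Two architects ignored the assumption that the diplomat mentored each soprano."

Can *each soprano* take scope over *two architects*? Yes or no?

The target quantifier *each soprano* is part of the complex NP *the assumption that the diplomat mentored each soprano*.
The Complex NP Constraint bars QR out of the complement clause of a noun.
Hence only narrow scope for *each soprano* (under *two architects*) survives.

No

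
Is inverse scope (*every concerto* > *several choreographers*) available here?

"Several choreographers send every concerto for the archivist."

*several choreographers* and *every concerto* are co-arguments of the matrix verb, with nothing but a clause-internal boundary between them.
Nothing blocks QR of the lower DP to a position above the higher one, so inverse scope is available.

Yes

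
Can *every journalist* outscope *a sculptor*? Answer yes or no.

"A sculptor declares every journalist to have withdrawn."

ECM infinitives lack a CP barrier, so *every journalist* can QR over the matrix subject *a sculptor*.
Ordinary QR to a clause-peripheral position gives the wide-scope LF for the lower DP.
So *every journalist* > *a sculptor* is among the available readings.

Yes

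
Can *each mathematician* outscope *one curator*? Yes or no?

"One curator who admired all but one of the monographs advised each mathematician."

Yes

Although the sentence contains a relative clause (*who admired all but one of the monographs*), *each mathematician* is outside it, in the matrix VP.
Since no island is crossed, the inverse ordering is licensed alongside surface scope.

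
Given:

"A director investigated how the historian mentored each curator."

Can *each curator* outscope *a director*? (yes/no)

No

Structurally, *each curator* is inside the embedded question *how the historian mentored each curator*.
Embedded questions are wh-islands: a quantifier inside an indirect question cannot QR into the matrix clause.
The inverse ordering *each curator* > *a director* is therefore underivable.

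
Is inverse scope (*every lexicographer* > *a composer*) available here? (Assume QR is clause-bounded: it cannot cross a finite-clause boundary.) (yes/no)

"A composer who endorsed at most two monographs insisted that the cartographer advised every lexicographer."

No

Structurally, *every lexicographer* is inside the finite complement clause *that the cartographer advised every lexicographer*.
With QR restricted to its own tensed clause, the embedded quantifier cannot reach a matrix scope position.
*every lexicographer* > *a composer* would require crossing that boundary, which is illicit.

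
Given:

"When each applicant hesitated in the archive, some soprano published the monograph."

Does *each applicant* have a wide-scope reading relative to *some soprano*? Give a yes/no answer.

No

*each applicant* occurs within the adjunct clause *when each applicant hesitated in the archive*.
Adverbial clauses are not L-marked, so they are barriers for QR — the quantifier cannot escape the adjunct.
*each applicant* is confined to the island and cannot take scope over *some soprano*.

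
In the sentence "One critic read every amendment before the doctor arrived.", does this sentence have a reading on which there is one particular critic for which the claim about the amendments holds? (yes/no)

Yes

This is the *one critic* > *every amendment* reading.
Nothing needs to raise for *one critic* > *every amendment*, so no island constraint is at stake.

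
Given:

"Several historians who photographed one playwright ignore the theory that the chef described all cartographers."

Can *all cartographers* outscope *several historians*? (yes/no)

No

The DP *all cartographers* is contained in the complex NP *the theory that the chef described all cartographers*.
The complex NP is opaque for QR — the quantifier is frozen inside the noun's complement.
*all cartographers* is confined to the island and cannot take scope over *several historians*.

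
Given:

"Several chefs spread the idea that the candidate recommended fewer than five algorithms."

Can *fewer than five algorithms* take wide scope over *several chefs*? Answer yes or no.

*fewer than five algorithms* sits inside the complex NP *the idea that the candidate recommended fewer than five algorithms*.
The Complex NP Constraint bars QR out of the complement clause of a noun.
So *fewer than five algorithms* cannot raise to a position above *several chefs*.

No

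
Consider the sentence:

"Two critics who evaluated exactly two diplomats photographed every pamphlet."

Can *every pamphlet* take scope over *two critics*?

Yes

Although the sentence contains a relative clause (*who evaluated exactly two diplomats*), *every pamphlet* is outside it, in the matrix VP.
Ordinary QR to a clause-peripheral position gives the wide-scope LF for the lower DP.
So *every pamphlet* > *two critics* is among the available readings.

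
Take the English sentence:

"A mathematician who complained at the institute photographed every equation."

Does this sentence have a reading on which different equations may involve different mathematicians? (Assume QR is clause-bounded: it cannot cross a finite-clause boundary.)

The paraphrase describes the scope ordering *every equation* > *a mathematician*.
Although the sentence contains a relative clause (*who complained at the institute*), *every equation* is outside it, in the matrix VP.
With no island boundary between them, the object can take inverse scope over the subject via ordinary QR within the clause.
Both orderings are possible: *a mathematician* > *every equation* and *every equation* > *a mathematician*.

Yes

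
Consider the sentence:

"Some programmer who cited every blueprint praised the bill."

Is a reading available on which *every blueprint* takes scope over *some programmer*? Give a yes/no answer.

The target quantifier *every blueprint* is part of the relative clause *who cited every blueprint*.
A relative clause is a scope island — quantifier raising cannot cross its boundary.
Hence only narrow scope for *every blueprint* (under *some programmer*) survives.
(Only the surface reading survives: one fixed programmer with respect to all the relevant blueprints.)

No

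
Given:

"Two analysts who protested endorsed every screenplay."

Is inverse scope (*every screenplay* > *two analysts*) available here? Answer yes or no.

Yes

The RC *who protested* is an island, but *every screenplay* is not inside it — it is the matrix object, a clausemate of *two analysts*.
Since no island is crossed, the inverse ordering is licensed alongside surface scope.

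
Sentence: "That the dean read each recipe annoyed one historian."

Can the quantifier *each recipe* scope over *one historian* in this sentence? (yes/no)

*each recipe* is embedded in the sentential subject *that the dean read each recipe*.
Subjects — clausal subjects included — are islands for extraction, and QR is no exception.
*each recipe* is confined to the island and cannot take scope over *one historian*.

No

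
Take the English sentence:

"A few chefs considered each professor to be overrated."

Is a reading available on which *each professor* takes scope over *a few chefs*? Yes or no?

Yes

*each professor* is the subject of an ECM infinitive — the infinitival complement of an ECM verb is not a scope island, so *each professor* can raise into the matrix clause.
Clause-internal QR can adjoin the lower DP above the subject, yielding the inverse reading.
The sentence is scopally ambiguous between *a few chefs* > *each professor* and *each professor* > *a few chefs*.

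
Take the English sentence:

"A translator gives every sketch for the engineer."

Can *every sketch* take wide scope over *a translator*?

*a translator* and *every sketch* are co-arguments of the matrix verb, with nothing but a clause-internal boundary between them.
Since no island is crossed, the inverse ordering is licensed alongside surface scope.
The sentence is scopally ambiguous between *a translator* > *every sketch* and *every sketch* > *a translator*.

Yes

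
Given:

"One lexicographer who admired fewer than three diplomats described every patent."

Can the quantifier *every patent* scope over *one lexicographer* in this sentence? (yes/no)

Yes

The relative clause *who admired fewer than three diplomats* modifies *one lexicographer*, but *every patent* is not inside that relative clause — it is an argument of the matrix verb.
Clause-internal QR can adjoin the lower DP above the subject, yielding the inverse reading.
Both orderings are possible: *one lexicographer* > *every patent* and *every patent* > *one lexicographer*.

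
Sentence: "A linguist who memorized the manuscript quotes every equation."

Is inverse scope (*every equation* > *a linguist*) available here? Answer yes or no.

Yes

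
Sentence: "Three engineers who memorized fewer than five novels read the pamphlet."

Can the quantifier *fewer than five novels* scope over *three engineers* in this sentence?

*fewer than five novels* is embedded in the relative clause *who memorized fewer than five novels*.
Relative clauses are scope islands: a quantifier cannot QR out of a relative clause to take scope in the matrix clause.
So the wide-scope reading for *fewer than five novels* is blocked.

No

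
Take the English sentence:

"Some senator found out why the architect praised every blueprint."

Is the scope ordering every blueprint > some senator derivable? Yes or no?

No

*every blueprint* is embedded in the embedded question *why the architect praised every blueprint*.
Embedded wh-clauses are opaque for QR, so the quantifier stays inside the question.
So *every blueprint* cannot raise to a position above *some senator*.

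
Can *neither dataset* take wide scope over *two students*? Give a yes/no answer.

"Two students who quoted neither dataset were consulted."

No

Structurally, *neither dataset* is inside the relative clause *who quoted neither dataset*.
Relative clauses block scope extraction: QR cannot target a position outside the modified NP.
*neither dataset* is confined to the island and cannot take scope over *two students*.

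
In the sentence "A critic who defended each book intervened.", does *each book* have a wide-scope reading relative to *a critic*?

No

*each book* is embedded in the relative clause *who defended each book*.
A relative clause is a scope island — quantifier raising cannot cross its boundary.
So the wide-scope reading for *each book* is blocked.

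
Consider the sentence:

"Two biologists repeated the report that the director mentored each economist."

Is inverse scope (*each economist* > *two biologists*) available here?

No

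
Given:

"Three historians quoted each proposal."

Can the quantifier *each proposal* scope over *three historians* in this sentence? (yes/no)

Both DPs are arguments of the same predicate; there is no clause or island boundary between them.
With no island boundary between them, the object can take inverse scope over the subject via ordinary QR within the clause.
The sentence is scopally ambiguous between *three historians* > *each proposal* and *each proposal* > *three historians*.

Yes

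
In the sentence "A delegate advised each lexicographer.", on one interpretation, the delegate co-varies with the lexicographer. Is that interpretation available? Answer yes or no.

That reading corresponds to *each lexicographer* > *a delegate*.
*each lexicographer* and *a delegate* are in the same minimal clause.
Ordinary QR to a clause-peripheral position gives the wide-scope LF for the lower DP.
So *each lexicographer* > *a delegate* is among the available readings.

Yes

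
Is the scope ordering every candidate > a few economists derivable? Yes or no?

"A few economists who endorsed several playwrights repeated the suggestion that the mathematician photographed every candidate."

*every candidate* occurs within the complex NP *the suggestion that the mathematician photographed every candidate*.
The Complex NP Constraint bars QR out of the complement clause of a noun.
So *every candidate* cannot raise high enough to outscope *a few economists*; only the surface ordering *a few economists* > *every candidate* is available.

No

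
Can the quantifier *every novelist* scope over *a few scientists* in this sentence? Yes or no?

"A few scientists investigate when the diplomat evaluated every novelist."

No

*every novelist* sits inside the embedded question *when the diplomat evaluated every novelist*.
Embedded questions are wh-islands: a quantifier inside an indirect question cannot QR into the matrix clause.
*every novelist* is confined to the island and cannot take scope over *a few scientists*.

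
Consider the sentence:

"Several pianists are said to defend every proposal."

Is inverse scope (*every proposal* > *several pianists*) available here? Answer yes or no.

Infinitival complements of raising predicates do not block QR; *every proposal* and *several pianists* are effectively clausemates.
With no island boundary between them, the object can take inverse scope over the subject via ordinary QR within the clause.

Yes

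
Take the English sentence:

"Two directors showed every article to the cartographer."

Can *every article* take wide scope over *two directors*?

*every article* is the matrix object and *two directors* the matrix subject; the two are clausemates.
No island intervenes, so both surface and inverse scope are derivable.

Yes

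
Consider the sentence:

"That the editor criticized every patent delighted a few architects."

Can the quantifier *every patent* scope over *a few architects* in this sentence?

*every patent* is embedded in the sentential subject *that the editor criticized every patent*.
The Sentential Subject Constraint rules out raising the quantifier out of the that-clause subject.
The ordering *every patent* > *a few architects* is therefore underivable.

No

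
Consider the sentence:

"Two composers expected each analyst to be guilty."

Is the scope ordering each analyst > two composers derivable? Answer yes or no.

*each analyst* is an ECM subject; ECM complements are not islands, and the embedded quantifier may take matrix scope.
With no island boundary between them, the object can take inverse scope over the subject via ordinary QR within the clause.
So *each analyst* > *two composers* is among the available readings.

Yes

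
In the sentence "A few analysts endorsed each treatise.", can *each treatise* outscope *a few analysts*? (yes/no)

Yes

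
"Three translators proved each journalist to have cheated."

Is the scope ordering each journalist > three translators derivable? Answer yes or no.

Yes

This is an ECM construction: *each journalist* is the infinitival subject, Case-marked by the matrix verb, and the infinitive is transparent for QR.
Nothing blocks QR of the lower DP to a position above the higher one, so inverse scope is available.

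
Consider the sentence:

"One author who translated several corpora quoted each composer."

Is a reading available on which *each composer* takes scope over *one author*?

Yes

The RC *who translated several corpora* is an island, but *each composer* is not inside it — it is the matrix object, a clausemate of *one author*.
QR within a single clause is free, so the lower quantifier may take scope over the higher one.
The sentence is scopally ambiguous between *one author* > *each composer* and *each composer* > *one author*.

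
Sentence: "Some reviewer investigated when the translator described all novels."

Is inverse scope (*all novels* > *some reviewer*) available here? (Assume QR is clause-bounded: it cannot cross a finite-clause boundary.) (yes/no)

No

The DP *all novels* is contained in the embedded question *when the translator described all novels*.
Embedded wh-clauses are opaque for QR, so the quantifier stays inside the question.
*all novels* is confined to the island and cannot take scope over *some reviewer*.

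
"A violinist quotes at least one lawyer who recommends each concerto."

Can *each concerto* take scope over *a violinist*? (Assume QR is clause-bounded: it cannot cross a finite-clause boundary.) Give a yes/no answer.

*each concerto* occurs within the relative clause *who recommends each concerto* modifying *at least one lawyer*.
Relative clauses block scope extraction: QR cannot target a position outside the modified NP.
So the wide-scope reading for *each concerto* is blocked.
(Only the surface reading survives: one fixed violinist with respect to all the relevant concertos.)

No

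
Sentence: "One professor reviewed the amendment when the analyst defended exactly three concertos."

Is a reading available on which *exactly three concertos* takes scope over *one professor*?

Structurally, *exactly three concertos* is inside the adjunct clause *when the analyst defended exactly three concertos*.
The adjunct-island constraint bars QR out of an adverbial clause.
So the wide-scope reading for *exactly three concertos* is blocked.
(Only the surface reading survives: one fixed professor with respect to all the relevant concertos.)

No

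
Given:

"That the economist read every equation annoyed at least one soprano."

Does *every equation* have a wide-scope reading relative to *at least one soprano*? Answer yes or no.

Structurally, *every equation* is inside the sentential subject *that the economist read every equation*.
Clausal subjects are scope islands; QR from inside the subject into the matrix is barred.
There is no licit LF on which *every equation* c-commands *at least one soprano*.

No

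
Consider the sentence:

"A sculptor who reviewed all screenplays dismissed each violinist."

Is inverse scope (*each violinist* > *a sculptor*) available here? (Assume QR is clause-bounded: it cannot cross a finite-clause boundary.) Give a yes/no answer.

Yes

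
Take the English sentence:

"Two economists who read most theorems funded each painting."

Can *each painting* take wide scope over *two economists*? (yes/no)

Yes

Although the sentence contains a relative clause (*who read most theorems*), *each painting* is outside it, in the matrix VP.
Ordinary QR to a clause-peripheral position gives the wide-scope LF for the lower DP.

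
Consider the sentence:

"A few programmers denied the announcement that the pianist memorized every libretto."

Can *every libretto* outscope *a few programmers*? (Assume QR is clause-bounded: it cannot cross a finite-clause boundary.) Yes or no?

No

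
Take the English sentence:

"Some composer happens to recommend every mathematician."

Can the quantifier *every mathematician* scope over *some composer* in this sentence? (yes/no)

Yes

*every mathematician* is the object of the infinitival complement of a raising predicate; raising infinitives are transparent for QR, so the two DPs are in effect clausemates.
Ordinary QR to a clause-peripheral position gives the wide-scope LF for the lower DP.
So *every mathematician* > *some composer* is among the available readings.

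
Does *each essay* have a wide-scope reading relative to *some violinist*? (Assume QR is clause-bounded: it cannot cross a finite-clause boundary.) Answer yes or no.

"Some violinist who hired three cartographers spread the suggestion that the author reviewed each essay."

No

*each essay* is embedded in the complex NP *the suggestion that the author reviewed each essay*.
A that-clause complement to a noun is an island; QR cannot cross the NP boundary.
Hence only narrow scope for *each essay* (under *some violinist*) survives.
(Only the surface reading survives: one fixed violinist with respect to all the relevant essays.)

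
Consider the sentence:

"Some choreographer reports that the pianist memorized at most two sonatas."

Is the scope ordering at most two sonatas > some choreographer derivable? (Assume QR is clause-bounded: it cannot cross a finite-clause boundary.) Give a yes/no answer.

No

*at most two sonatas* is embedded in the finite complement clause *that the pianist memorized at most two sonatas*.
Given the clause-boundedness assumption, QR cannot cross the finite CP into the matrix.
There is no licit LF on which *at most two sonatas* c-commands *some choreographer*.
(Only the surface reading survives: one fixed choreographer with respect to all the relevant sonatas.)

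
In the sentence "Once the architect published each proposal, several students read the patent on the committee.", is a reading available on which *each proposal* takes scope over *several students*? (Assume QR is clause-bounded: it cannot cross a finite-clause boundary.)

No

The DP *each proposal* is contained in the adjunct clause *once the architect published each proposal*.
Since the clause is an adjunct (not a complement), the Adjunct Condition blocks QR across its edge.
*each proposal* > *several students* would require crossing that boundary, which is illicit.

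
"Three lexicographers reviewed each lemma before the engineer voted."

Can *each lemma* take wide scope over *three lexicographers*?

Yes

*each lemma* is a matrix argument; the adjunct is an island but the target quantifier is outside it.
With no island boundary between them, the object can take inverse scope over the subject via ordinary QR within the clause.
So *each lemma* > *three lexicographers* is among the available readings.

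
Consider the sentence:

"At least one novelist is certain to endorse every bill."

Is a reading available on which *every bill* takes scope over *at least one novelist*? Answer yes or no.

Yes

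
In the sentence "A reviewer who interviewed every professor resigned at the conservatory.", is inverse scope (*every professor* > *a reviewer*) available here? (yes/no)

No

*every professor* is embedded in the relative clause *who interviewed every professor*.
Relative clauses are scope islands: a quantifier cannot QR out of a relative clause to take scope in the matrix clause.
So *every professor* cannot raise high enough to outscope *a reviewer*; only the surface ordering *a reviewer* > *every professor* is available.
(Only the surface reading survives: one fixed reviewer with respect to all the relevant professors.)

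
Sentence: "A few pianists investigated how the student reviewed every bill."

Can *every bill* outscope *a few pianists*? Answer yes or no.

*every bill* is embedded in the embedded question *how the student reviewed every bill*.
QR across an interrogative CP boundary is ruled out as a wh-island violation.
There is no licit LF on which *every bill* c-commands *a few pianists*.

No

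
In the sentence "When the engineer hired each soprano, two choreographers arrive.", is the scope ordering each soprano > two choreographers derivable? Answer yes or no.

*each soprano* is embedded in the adjunct clause *when the engineer hired each soprano*.
Adverbial clauses are not L-marked, so they are barriers for QR — the quantifier cannot escape the adjunct.
*each soprano* is confined to the island and cannot take scope over *two choreographers*.

No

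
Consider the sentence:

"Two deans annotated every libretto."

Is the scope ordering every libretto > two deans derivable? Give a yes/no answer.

Yes

*every libretto* and *two deans* are in the same minimal clause.
Since no island is crossed, the inverse ordering is licensed alongside surface scope.
The sentence is scopally ambiguous between *two deans* > *every libretto* and *every libretto* > *two deans*.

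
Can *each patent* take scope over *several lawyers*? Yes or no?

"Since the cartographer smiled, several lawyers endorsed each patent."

Yes

The adjunct island is irrelevant here — *each patent* and *several lawyers* are both in the matrix clause.
QR within a single clause is free, so the lower quantifier may take scope over the higher one.
The sentence is scopally ambiguous between *several lawyers* > *each patent* and *each patent* > *several lawyers*.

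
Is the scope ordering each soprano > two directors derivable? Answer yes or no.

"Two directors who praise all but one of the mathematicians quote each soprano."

Yes

The relative clause *who praise all but one of the mathematicians* modifies *two directors*, but *each soprano* is not inside that relative clause — it is an argument of the matrix verb.
QR within a single clause is free, so the lower quantifier may take scope over the higher one.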